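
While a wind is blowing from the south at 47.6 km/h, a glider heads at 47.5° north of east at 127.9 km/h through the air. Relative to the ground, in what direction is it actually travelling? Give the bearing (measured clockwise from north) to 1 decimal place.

031.3°

Taking east as x and north as y: velocity relative to the air = (86.408, 94.298) km/h; the air relative to ground = (0.000, 47.600) km/h.
Velocity relative to ground = (86.408, 94.298) + (0.000, 47.600) = (86.408, 141.898) km/h.
Bearing = atan2(86.41, 141.90) = 31.34° clockwise from north.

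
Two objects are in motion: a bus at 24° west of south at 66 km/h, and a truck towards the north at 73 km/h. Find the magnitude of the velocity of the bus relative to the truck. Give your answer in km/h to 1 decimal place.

Taking east as x and north as y: bus velocity = (-26.845, -60.294) km/h; truck velocity = (0.000, 73.000) km/h.
Velocity of bus relative to truck = (-26.845, -60.294) − (0.000, 73.000) = (-26.845, -133.294) km/h.
Magnitude = |(-26.845, -133.294)| = 135.970 km/h.

136.0 km/h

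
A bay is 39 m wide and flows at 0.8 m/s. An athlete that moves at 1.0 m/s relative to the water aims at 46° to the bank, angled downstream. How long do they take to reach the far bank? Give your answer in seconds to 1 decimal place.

The component of the athlete's velocity perpendicular to the bank is 1.0 × sin 46° = 0.719 m/s.
Only the cross-stream component determines the crossing time; the current contributes nothing perpendicular to the bank.
Time = 39 / 0.719 = 54.216 s.

54.2 s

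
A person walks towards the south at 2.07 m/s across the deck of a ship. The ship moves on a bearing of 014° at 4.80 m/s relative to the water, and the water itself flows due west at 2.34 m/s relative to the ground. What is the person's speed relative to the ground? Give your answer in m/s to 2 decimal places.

In east/north components (m/s): person relative to ship = (0.000, -2.070); ship relative to water = (1.161, 4.657); water relative to ground = (-2.340, 0.000).
Sum = (-1.179, 2.587) m/s.
Speed = |(-1.179, 2.587)| = 2.843 m/s.

2.84 m/s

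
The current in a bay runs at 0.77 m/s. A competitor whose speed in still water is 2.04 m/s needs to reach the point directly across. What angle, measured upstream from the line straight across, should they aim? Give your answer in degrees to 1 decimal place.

22.2°

To cancel the current, the upstream component of the competitor's velocity must equal the flow: 2.04 sin θ = 0.77.
sin θ = 0.77 / 2.04 = 0.3775.
θ = arcsin(0.3775) = 22.176°.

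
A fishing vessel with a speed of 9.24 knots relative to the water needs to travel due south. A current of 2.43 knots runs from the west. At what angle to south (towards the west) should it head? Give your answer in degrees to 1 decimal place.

The current pushes perpendicular to the desired track; the heading must have a component into the current equal to 2.43 knots: 9.24 sin θ = 2.43.
sin θ = 0.2630, so θ = 15.247°.

15.2°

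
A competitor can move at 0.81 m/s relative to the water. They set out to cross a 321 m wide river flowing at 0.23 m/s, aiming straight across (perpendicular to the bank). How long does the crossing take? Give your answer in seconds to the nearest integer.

396 s

The component of the competitor's velocity perpendicular to the bank is 0.81 m/s.
Only the cross-stream component determines the crossing time; the current contributes nothing perpendicular to the bank.
Time = 321 / 0.810 = 396.296 s.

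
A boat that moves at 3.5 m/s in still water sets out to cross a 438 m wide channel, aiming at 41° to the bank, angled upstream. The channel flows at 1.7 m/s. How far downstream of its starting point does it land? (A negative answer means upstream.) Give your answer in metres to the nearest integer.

-180 m

Perpendicular speed = 2.296 m/s; crossing time = 438 / 2.296 = 190.749 s.
Net downstream speed = -0.941 m/s.
Drift = -0.941 × 190.749 = -179.587 m (upstream).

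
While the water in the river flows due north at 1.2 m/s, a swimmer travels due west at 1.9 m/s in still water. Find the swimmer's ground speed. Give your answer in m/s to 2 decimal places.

2.25 m/s

Taking east as x and north as y: velocity relative to the water = (-1.900, 0.000) m/s; the water relative to ground = (0.000, 1.200) m/s.
Velocity relative to ground = (-1.900, 0.000) + (0.000, 1.200) = (-1.900, 1.200) m/s.
Speed = |(-1.900, 1.200)| = 2.247 m/s.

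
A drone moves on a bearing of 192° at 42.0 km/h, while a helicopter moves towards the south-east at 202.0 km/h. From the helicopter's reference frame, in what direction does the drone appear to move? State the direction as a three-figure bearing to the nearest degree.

304°

Taking east as x and north as y: drone velocity = (-8.732, -41.082) km/h; helicopter velocity = (142.836, -142.836) km/h.
Velocity of drone relative to helicopter = (-8.732, -41.082) − (142.836, -142.836) = (-151.568, 101.753) km/h.
Bearing = atan2(-151.57, 101.75) = 303.87° clockwise from north.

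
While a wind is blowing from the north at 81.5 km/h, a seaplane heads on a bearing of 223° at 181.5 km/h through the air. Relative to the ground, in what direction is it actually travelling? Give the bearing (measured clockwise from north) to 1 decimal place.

210.0°

Taking east as x and north as y: velocity relative to the air = (-123.783, -132.741) km/h; the air relative to ground = (0.000, -81.500) km/h.
Velocity relative to ground = (-123.783, -132.741) + (0.000, -81.500) = (-123.783, -214.241) km/h.
Bearing = atan2(-123.78, -214.24) = 210.02° clockwise from north.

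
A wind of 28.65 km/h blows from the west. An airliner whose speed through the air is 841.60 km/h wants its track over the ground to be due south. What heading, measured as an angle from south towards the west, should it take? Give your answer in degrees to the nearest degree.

2°

The wind pushes perpendicular to the desired track; the heading must have a component into the wind equal to 28.65 km/h: 841.60 sin θ = 28.65.
sin θ = 0.0340, so θ = 1.951°.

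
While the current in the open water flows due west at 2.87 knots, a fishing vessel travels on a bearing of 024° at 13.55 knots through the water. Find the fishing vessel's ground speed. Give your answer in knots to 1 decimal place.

Taking east as x and north as y: velocity relative to the water = (5.511, 12.379) knots; the water relative to ground = (-2.870, 0.000) knots.
Velocity relative to ground = (5.511, 12.379) + (-2.870, 0.000) = (2.641, 12.379) knots.
Speed = |(2.641, 12.379)| = 12.657 knots.

12.7 knots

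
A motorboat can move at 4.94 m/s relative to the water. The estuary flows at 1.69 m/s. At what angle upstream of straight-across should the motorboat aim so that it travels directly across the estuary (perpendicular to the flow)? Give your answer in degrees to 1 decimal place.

20.0°

To cancel the current, the upstream component of the motorboat's velocity must equal the flow: 4.94 sin θ = 1.69.
sin θ = 1.69 / 4.94 = 0.3421.
θ = arcsin(0.3421) = 20.005°.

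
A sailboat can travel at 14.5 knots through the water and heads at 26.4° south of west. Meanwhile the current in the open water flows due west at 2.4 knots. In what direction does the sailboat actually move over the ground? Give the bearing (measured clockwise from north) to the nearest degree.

Taking east as x and north as y: velocity relative to the water = (-12.988, -6.447) knots; the water relative to ground = (-2.400, 0.000) knots.
Velocity relative to ground = (-12.988, -6.447) + (-2.400, 0.000) = (-15.388, -6.447) knots.
Bearing = atan2(-15.39, -6.45) = 247.27° clockwise from north.

247°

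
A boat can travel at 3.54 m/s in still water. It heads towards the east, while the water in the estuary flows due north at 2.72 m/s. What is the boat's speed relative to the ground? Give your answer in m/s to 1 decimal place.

Taking east as x and north as y: velocity relative to the water = (3.540, 0.000) m/s; the water relative to ground = (0.000, 2.720) m/s.
Velocity relative to ground = (3.540, 0.000) + (0.000, 2.720) = (3.540, 2.720) m/s.
Speed = |(3.540, 2.720)| = 4.464 m/s.

4.5 m/s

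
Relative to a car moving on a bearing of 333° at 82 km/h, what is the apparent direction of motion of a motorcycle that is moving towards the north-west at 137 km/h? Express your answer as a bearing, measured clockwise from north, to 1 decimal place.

Taking east as x and north as y: motorcycle velocity = (-96.874, 96.874) km/h; car velocity = (-37.227, 73.063) km/h.
Velocity of motorcycle relative to car = (-96.874, 96.874) − (-37.227, 73.063) = (-59.646, 23.811) km/h.
Bearing = atan2(-59.65, 23.81) = 291.76° clockwise from north.

291.8°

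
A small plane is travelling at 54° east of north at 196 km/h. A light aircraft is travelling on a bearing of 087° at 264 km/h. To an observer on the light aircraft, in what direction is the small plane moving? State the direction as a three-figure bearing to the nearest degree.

314°

Taking east as x and north as y: small plane velocity = (158.567, 115.206) km/h; light aircraft velocity = (263.638, 13.817) km/h.
Velocity of small plane relative to light aircraft = (158.567, 115.206) − (263.638, 13.817) = (-105.071, 101.389) km/h.
Bearing = atan2(-105.07, 101.39) = 313.98° clockwise from north.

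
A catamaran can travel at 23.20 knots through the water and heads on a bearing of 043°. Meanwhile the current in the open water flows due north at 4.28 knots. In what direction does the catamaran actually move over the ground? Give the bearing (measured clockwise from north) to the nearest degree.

037°

Taking east as x and north as y: velocity relative to the water = (15.822, 16.967) knots; the water relative to ground = (0.000, 4.280) knots.
Velocity relative to ground = (15.822, 16.967) + (0.000, 4.280) = (15.822, 21.247) knots.
Bearing = atan2(15.82, 21.25) = 36.67° clockwise from north.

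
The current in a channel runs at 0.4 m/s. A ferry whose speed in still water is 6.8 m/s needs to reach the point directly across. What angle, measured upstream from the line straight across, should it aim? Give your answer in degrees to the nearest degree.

To cancel the current, the upstream component of the ferry's velocity must equal the flow: 6.8 sin θ = 0.4.
sin θ = 0.4 / 6.8 = 0.0588.
θ = arcsin(0.0588) = 3.372°.

3°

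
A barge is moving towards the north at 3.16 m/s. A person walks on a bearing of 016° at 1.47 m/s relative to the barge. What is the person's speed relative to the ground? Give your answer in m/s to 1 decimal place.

Taking east as x and north as y: barge velocity = (0.000, 3.160) m/s; person velocity relative to barge = (0.405, 1.413) m/s.
Velocity relative to ground = (0.000, 3.160) + (0.405, 1.413) = (0.405, 4.573) m/s.
Speed = |(0.405, 4.573)| = 4.591 m/s.

4.6 m/s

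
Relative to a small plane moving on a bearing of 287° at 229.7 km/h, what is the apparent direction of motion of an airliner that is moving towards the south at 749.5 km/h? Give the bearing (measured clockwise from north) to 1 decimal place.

164.9°

Taking east as x and north as y: airliner velocity = (0.000, -749.500) km/h; small plane velocity = (-219.663, 67.158) km/h.
Velocity of airliner relative to small plane = (0.000, -749.500) − (-219.663, 67.158) = (219.663, -816.658) km/h.
Bearing = atan2(219.66, -816.66) = 164.95° clockwise from north.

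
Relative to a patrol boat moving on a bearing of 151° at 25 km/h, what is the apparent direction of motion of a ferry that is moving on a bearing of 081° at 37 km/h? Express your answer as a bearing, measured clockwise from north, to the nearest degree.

Taking east as x and north as y: ferry velocity = (36.544, 5.788) km/h; patrol boat velocity = (12.120, -21.865) km/h.
Velocity of ferry relative to patrol boat = (36.544, 5.788) − (12.120, -21.865) = (24.424, 27.654) km/h.
Bearing = atan2(24.42, 27.65) = 41.45° clockwise from north.

041°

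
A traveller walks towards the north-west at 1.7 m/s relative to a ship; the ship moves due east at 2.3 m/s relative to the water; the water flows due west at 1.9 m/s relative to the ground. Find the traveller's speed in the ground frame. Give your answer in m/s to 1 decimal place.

In east/north components (m/s): traveller relative to ship = (-1.202, 1.202); ship relative to water = (2.300, 0.000); water relative to ground = (-1.900, 0.000).
Sum = (-0.802, 1.202) m/s.
Speed = |(-0.802, 1.202)| = 1.445 m/s.

1.4 m/s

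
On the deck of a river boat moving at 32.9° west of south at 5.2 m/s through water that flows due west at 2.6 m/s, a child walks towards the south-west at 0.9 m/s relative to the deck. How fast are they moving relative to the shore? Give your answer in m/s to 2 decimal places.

In east/north components (m/s): child relative to river boat = (-0.636, -0.636); river boat relative to water = (-2.825, -4.366); water relative to ground = (-2.600, 0.000).
Sum = (-6.061, -5.002) m/s.
Speed = |(-6.061, -5.002)| = 7.859 m/s.

7.86 m/s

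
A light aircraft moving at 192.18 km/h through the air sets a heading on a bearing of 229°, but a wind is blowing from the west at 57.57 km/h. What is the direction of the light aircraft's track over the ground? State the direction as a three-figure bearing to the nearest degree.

215°

Taking east as x and north as y: velocity relative to the air = (-145.040, -126.081) km/h; the air relative to ground = (57.570, 0.000) km/h.
Velocity relative to ground = (-145.040, -126.081) + (57.570, 0.000) = (-87.470, -126.081) km/h.
Bearing = atan2(-87.47, -126.08) = 214.75° clockwise from north.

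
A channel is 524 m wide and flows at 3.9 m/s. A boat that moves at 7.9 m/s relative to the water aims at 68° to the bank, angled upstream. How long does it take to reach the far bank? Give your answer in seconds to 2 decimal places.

71.54 s

The component of the boat's velocity perpendicular to the bank is 7.9 × sin 68° = 7.325 m/s.
The flow acts along the bank and has no component across it.
Time = 524 / 7.325 = 71.538 s.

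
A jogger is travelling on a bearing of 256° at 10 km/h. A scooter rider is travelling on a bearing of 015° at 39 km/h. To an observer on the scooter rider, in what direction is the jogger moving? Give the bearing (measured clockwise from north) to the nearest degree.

206°

Taking east as x and north as y: jogger velocity = (-9.703, -2.419) km/h; scooter rider velocity = (10.094, 37.671) km/h.
Velocity of jogger relative to scooter rider = (-9.703, -2.419) − (10.094, 37.671) = (-19.797, -40.090) km/h.
Bearing = atan2(-19.80, -40.09) = 206.28° clockwise from north.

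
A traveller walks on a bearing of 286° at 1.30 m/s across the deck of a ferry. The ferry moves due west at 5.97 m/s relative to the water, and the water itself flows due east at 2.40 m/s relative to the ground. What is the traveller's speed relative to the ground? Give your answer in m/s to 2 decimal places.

4.83 m/s

In east/north components (m/s): traveller relative to ferry = (-1.250, 0.358); ferry relative to water = (-5.970, 0.000); water relative to ground = (2.400, 0.000).
Sum = (-4.820, 0.358) m/s.
Speed = |(-4.820, 0.358)| = 4.833 m/s.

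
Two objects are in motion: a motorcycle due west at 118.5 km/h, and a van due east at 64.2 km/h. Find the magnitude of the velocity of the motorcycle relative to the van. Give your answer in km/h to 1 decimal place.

182.7 km/h

Taking east as x and north as y: motorcycle velocity = (-118.500, 0.000) km/h; van velocity = (64.200, 0.000) km/h.
Velocity of motorcycle relative to van = (-118.500, 0.000) − (64.200, 0.000) = (-182.700, 0.000) km/h.
Magnitude = |(-182.700, 0.000)| = 182.700 km/h.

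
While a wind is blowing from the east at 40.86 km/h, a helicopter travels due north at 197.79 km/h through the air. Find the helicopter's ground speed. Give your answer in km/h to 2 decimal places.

Taking east as x and north as y: velocity relative to the air = (0.000, 197.790) km/h; the air relative to ground = (-40.860, 0.000) km/h.
Velocity relative to ground = (0.000, 197.790) + (-40.860, 0.000) = (-40.860, 197.790) km/h.
Speed = |(-40.860, 197.790)| = 201.966 km/h.

201.97 km/h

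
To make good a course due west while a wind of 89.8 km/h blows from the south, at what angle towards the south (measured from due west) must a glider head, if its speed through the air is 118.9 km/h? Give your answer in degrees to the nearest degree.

49°

The wind pushes perpendicular to the desired track; the heading must have a component into the wind equal to 89.8 km/h: 118.9 sin θ = 89.8.
sin θ = 0.7553, so θ = 49.048°.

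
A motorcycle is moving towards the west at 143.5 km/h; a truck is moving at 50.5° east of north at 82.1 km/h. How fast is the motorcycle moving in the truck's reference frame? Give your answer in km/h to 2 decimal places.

Taking east as x and north as y: motorcycle velocity = (-143.500, 0.000) km/h; truck velocity = (63.350, 52.222) km/h.
Velocity of motorcycle relative to truck = (-143.500, 0.000) − (63.350, 52.222) = (-206.850, -52.222) km/h.
Magnitude = |(-206.850, -52.222)| = 213.341 km/h.

213.34 km/h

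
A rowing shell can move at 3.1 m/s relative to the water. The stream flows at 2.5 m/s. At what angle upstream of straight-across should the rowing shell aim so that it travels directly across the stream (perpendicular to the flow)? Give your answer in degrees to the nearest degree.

54°

To cancel the current, the upstream component of the rowing shell's velocity must equal the flow: 3.1 sin θ = 2.5.
sin θ = 2.5 / 3.1 = 0.8065.
θ = arcsin(0.8065) = 53.751°.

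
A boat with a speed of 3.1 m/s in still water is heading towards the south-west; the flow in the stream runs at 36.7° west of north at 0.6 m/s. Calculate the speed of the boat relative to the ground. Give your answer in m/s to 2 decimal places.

Taking east as x and north as y: velocity relative to the water = (-2.192, -2.192) m/s; the water relative to ground = (-0.359, 0.481) m/s.
Velocity relative to ground = (-2.192, -2.192) + (-0.359, 0.481) = (-2.551, -1.711) m/s.
Speed = |(-2.551, -1.711)| = 3.071 m/s.

3.07 m/s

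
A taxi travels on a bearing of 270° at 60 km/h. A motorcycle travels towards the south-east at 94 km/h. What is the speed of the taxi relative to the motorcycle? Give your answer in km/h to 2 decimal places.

Taking east as x and north as y: taxi velocity = (-60.000, 0.000) km/h; motorcycle velocity = (66.468, -66.468) km/h.
Velocity of taxi relative to motorcycle = (-60.000, 0.000) − (66.468, -66.468) = (-126.468, 66.468) km/h.
Magnitude = |(-126.468, 66.468)| = 142.871 km/h.

142.87 km/h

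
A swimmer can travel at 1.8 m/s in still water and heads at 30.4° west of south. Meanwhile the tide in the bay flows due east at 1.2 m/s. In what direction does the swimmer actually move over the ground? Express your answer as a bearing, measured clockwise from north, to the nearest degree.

169°

Taking east as x and north as y: velocity relative to the water = (-0.911, -1.553) m/s; the water relative to ground = (1.200, 0.000) m/s.
Velocity relative to ground = (-0.911, -1.553) + (1.200, 0.000) = (0.289, -1.553) m/s.
Bearing = atan2(0.29, -1.55) = 169.45° clockwise from north.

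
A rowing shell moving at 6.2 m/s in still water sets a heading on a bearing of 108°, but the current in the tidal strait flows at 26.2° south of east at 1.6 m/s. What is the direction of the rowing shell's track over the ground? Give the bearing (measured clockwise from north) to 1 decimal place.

109.7°

Taking east as x and north as y: velocity relative to the water = (5.897, -1.916) m/s; the water relative to ground = (1.436, -0.706) m/s.
Velocity relative to ground = (5.897, -1.916) + (1.436, -0.706) = (7.332, -2.622) m/s.
Bearing = atan2(7.33, -2.62) = 109.68° clockwise from north.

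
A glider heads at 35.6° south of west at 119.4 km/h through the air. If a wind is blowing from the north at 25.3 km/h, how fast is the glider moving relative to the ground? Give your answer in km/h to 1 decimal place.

135.7 km/h

Taking east as x and north as y: velocity relative to the air = (-97.084, -69.505) km/h; the air relative to ground = (0.000, -25.300) km/h.
Velocity relative to ground = (-97.084, -69.505) + (0.000, -25.300) = (-97.084, -94.805) km/h.
Speed = |(-97.084, -94.805)| = 135.696 km/h.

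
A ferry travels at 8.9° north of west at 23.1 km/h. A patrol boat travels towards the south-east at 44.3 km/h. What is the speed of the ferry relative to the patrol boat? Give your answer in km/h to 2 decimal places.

64.42 km/h

Taking east as x and north as y: ferry velocity = (-22.822, 3.574) km/h; patrol boat velocity = (31.325, -31.325) km/h.
Velocity of ferry relative to patrol boat = (-22.822, 3.574) − (31.325, -31.325) = (-54.147, 34.899) km/h.
Magnitude = |(-54.147, 34.899)| = 64.419 km/h.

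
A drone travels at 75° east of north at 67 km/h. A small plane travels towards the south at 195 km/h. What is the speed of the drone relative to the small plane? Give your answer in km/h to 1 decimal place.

222.0 km/h

Taking east as x and north as y: drone velocity = (64.717, 17.341) km/h; small plane velocity = (0.000, -195.000) km/h.
Velocity of drone relative to small plane = (64.717, 17.341) − (0.000, -195.000) = (64.717, 212.341) km/h.
Magnitude = |(64.717, 212.341)| = 221.984 km/h.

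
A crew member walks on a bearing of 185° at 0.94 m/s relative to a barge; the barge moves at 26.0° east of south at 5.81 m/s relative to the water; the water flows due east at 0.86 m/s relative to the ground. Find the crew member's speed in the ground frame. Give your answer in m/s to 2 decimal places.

In east/north components (m/s): crew member relative to barge = (-0.082, -0.936); barge relative to water = (2.547, -5.222); water relative to ground = (0.860, 0.000).
Sum = (3.325, -6.158) m/s.
Speed = |(3.325, -6.158)| = 6.999 m/s.

7.00 m/s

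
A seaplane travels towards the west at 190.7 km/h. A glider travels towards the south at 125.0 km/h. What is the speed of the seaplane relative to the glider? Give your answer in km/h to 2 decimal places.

Taking east as x and north as y: seaplane velocity = (-190.700, 0.000) km/h; glider velocity = (0.000, -125.000) km/h.
Velocity of seaplane relative to glider = (-190.700, 0.000) − (0.000, -125.000) = (-190.700, 125.000) km/h.
Magnitude = |(-190.700, 125.000)| = 228.016 km/h.

228.02 km/h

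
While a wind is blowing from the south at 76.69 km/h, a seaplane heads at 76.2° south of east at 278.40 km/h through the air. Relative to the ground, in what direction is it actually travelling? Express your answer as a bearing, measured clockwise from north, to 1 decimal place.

Taking east as x and north as y: velocity relative to the air = (66.408, -270.364) km/h; the air relative to ground = (0.000, 76.690) km/h.
Velocity relative to ground = (66.408, -270.364) + (0.000, 76.690) = (66.408, -193.674) km/h.
Bearing = atan2(66.41, -193.67) = 161.07° clockwise from north.

161.1°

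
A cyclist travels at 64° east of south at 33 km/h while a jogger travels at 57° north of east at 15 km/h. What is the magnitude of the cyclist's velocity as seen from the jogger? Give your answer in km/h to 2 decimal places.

Taking east as x and north as y: cyclist velocity = (29.660, -14.466) km/h; jogger velocity = (8.170, 12.580) km/h.
Velocity of cyclist relative to jogger = (29.660, -14.466) − (8.170, 12.580) = (21.491, -27.046) km/h.
Magnitude = |(21.491, -27.046)| = 34.545 km/h.

34.54 km/h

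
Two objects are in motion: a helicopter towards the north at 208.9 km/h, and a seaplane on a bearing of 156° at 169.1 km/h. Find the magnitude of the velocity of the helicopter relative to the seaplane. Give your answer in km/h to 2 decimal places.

Taking east as x and north as y: helicopter velocity = (0.000, 208.900) km/h; seaplane velocity = (68.779, -154.481) km/h.
Velocity of helicopter relative to seaplane = (0.000, 208.900) − (68.779, -154.481) = (-68.779, 363.381) km/h.
Magnitude = |(-68.779, 363.381)| = 369.832 km/h.

369.83 km/h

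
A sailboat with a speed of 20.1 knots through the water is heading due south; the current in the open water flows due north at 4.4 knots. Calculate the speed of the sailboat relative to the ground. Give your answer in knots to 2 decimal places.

15.70 knots

Taking east as x and north as y: velocity relative to the water = (0.000, -20.100) knots; the water relative to ground = (0.000, 4.400) knots.
Velocity relative to ground = (0.000, -20.100) + (0.000, 4.400) = (0.000, -15.700) knots.
Speed = |(0.000, -15.700)| = 15.700 knots.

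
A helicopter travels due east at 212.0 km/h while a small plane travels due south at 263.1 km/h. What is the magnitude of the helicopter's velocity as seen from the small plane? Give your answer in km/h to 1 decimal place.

337.9 km/h

Taking east as x and north as y: helicopter velocity = (212.000, 0.000) km/h; small plane velocity = (0.000, -263.100) km/h.
Velocity of helicopter relative to small plane = (212.000, 0.000) − (0.000, -263.100) = (212.000, 263.100) km/h.
Magnitude = |(212.000, 263.100)| = 337.884 km/h.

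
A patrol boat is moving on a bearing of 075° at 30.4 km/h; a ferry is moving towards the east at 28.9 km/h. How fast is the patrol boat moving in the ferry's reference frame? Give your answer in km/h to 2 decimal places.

7.88 km/h

Taking east as x and north as y: patrol boat velocity = (29.364, 7.868) km/h; ferry velocity = (28.900, 0.000) km/h.
Velocity of patrol boat relative to ferry = (29.364, 7.868) − (28.900, 0.000) = (0.464, 7.868) km/h.
Magnitude = |(0.464, 7.868)| = 7.882 km/h.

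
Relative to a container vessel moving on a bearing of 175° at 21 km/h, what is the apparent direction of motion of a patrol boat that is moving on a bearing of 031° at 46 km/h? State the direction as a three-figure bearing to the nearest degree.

020°

Taking east as x and north as y: patrol boat velocity = (23.692, 39.430) km/h; container vessel velocity = (1.830, -20.920) km/h.
Velocity of patrol boat relative to container vessel = (23.692, 39.430) − (1.830, -20.920) = (21.861, 60.350) km/h.
Bearing = atan2(21.86, 60.35) = 19.91° clockwise from north.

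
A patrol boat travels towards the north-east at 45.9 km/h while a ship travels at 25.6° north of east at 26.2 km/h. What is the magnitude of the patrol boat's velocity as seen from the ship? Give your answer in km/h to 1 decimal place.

Taking east as x and north as y: patrol boat velocity = (32.456, 32.456) km/h; ship velocity = (23.628, 11.321) km/h.
Velocity of patrol boat relative to ship = (32.456, 32.456) − (23.628, 11.321) = (8.828, 21.136) km/h.
Magnitude = |(8.828, 21.136)| = 22.905 km/h.

22.9 km/h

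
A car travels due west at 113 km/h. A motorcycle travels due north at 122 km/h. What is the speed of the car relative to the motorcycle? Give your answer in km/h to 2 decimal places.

166.29 km/h

Taking east as x and north as y: car velocity = (-113.000, 0.000) km/h; motorcycle velocity = (0.000, 122.000) km/h.
Velocity of car relative to motorcycle = (-113.000, 0.000) − (0.000, 122.000) = (-113.000, -122.000) km/h.
Magnitude = |(-113.000, -122.000)| = 166.292 km/h.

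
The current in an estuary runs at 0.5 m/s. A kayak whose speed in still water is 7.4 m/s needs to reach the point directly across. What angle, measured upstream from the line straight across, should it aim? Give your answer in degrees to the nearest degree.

To cancel the current, the upstream component of the kayak's velocity must equal the flow: 7.4 sin θ = 0.5.
sin θ = 0.5 / 7.4 = 0.0676.
θ = arcsin(0.0676) = 3.874°.

4°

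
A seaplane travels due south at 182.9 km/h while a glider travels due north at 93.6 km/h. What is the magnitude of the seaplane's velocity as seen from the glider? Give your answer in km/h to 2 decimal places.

276.50 km/h

Taking east as x and north as y: seaplane velocity = (0.000, -182.900) km/h; glider velocity = (0.000, 93.600) km/h.
Velocity of seaplane relative to glider = (0.000, -182.900) − (0.000, 93.600) = (0.000, -276.500) km/h.
Magnitude = |(0.000, -276.500)| = 276.500 km/h.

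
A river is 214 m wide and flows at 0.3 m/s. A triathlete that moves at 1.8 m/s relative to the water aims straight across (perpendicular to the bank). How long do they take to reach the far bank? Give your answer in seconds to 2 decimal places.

118.89 s

The component of the triathlete's velocity perpendicular to the bank is 1.8 m/s.
Only the cross-stream component determines the crossing time; the current contributes nothing perpendicular to the bank.
Time = 214 / 1.800 = 118.889 s.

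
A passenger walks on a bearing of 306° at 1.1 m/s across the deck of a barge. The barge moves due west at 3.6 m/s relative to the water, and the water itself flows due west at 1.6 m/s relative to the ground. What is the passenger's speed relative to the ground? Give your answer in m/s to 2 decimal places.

6.12 m/s

In east/north components (m/s): passenger relative to barge = (-0.890, 0.647); barge relative to water = (-3.600, 0.000); water relative to ground = (-1.600, 0.000).
Sum = (-6.090, 0.647) m/s.
Speed = |(-6.090, 0.647)| = 6.124 m/s.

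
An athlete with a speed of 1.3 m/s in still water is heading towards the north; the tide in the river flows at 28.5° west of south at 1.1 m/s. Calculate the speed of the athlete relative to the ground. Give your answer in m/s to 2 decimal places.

0.62 m/s

Taking east as x and north as y: velocity relative to the water = (0.000, 1.300) m/s; the water relative to ground = (-0.525, -0.967) m/s.
Velocity relative to ground = (0.000, 1.300) + (-0.525, -0.967) = (-0.525, 0.333) m/s.
Speed = |(-0.525, 0.333)| = 0.622 m/s.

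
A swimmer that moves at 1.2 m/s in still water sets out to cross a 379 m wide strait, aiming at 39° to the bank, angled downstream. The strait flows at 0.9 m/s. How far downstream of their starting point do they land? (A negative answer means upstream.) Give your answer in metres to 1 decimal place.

919.7 m

Perpendicular speed = 0.755 m/s; crossing time = 379 / 0.755 = 501.864 s.
Net downstream speed = 1.833 m/s.
Drift = 1.833 × 501.864 = 919.704 m (downstream).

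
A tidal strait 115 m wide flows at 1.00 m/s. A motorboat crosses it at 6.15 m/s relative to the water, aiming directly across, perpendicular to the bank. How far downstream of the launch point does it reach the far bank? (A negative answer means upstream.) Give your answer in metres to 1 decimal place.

Perpendicular speed = 6.150 m/s; crossing time = 115 / 6.150 = 18.699 s.
Net downstream speed = 1.000 m/s.
Drift = 1.000 × 18.699 = 18.699 m (downstream).

18.7 m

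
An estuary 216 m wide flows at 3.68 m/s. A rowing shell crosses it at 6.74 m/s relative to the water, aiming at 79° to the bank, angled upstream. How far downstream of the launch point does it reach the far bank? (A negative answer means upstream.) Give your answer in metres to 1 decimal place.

78.2 m

Perpendicular speed = 6.616 m/s; crossing time = 216 / 6.616 = 32.647 s.
Net downstream speed = 2.394 m/s.
Drift = 2.394 × 32.647 = 78.156 m (downstream).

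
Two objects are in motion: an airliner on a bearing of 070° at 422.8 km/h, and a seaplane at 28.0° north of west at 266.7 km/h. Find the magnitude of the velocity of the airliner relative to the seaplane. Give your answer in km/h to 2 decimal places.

Taking east as x and north as y: airliner velocity = (397.302, 144.606) km/h; seaplane velocity = (-235.482, 125.208) km/h.
Velocity of airliner relative to seaplane = (397.302, 144.606) − (-235.482, 125.208) = (632.784, 19.398) km/h.
Magnitude = |(632.784, 19.398)| = 633.081 km/h.

633.08 km/h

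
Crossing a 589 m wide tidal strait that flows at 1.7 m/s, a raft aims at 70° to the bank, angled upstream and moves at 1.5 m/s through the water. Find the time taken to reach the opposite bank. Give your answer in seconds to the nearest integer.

The component of the raft's velocity perpendicular to the bank is 1.5 × sin 70° = 1.410 m/s.
The current is parallel to the bank, so it does not affect the crossing time.
Time = 589 / 1.410 = 417.867 s.

418 s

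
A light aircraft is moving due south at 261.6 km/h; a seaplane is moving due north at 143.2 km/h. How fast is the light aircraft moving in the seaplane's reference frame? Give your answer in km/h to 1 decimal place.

404.8 km/h

Taking east as x and north as y: light aircraft velocity = (0.000, -261.600) km/h; seaplane velocity = (0.000, 143.200) km/h.
Velocity of light aircraft relative to seaplane = (0.000, -261.600) − (0.000, 143.200) = (0.000, -404.800) km/h.
Magnitude = |(0.000, -404.800)| = 404.800 km/h.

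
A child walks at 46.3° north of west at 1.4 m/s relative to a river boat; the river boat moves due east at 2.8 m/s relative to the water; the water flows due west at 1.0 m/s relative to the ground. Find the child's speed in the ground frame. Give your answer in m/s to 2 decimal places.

In east/north components (m/s): child relative to river boat = (-0.967, 1.012); river boat relative to water = (2.800, 0.000); water relative to ground = (-1.000, 0.000).
Sum = (0.833, 1.012) m/s.
Speed = |(0.833, 1.012)| = 1.311 m/s.

1.31 m/s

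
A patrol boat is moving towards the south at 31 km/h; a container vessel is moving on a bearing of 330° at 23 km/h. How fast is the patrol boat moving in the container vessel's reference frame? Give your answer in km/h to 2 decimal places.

Taking east as x and north as y: patrol boat velocity = (0.000, -31.000) km/h; container vessel velocity = (-11.500, 19.919) km/h.
Velocity of patrol boat relative to container vessel = (0.000, -31.000) − (-11.500, 19.919) = (11.500, -50.919) km/h.
Magnitude = |(11.500, -50.919)| = 52.201 km/h.

52.20 km/h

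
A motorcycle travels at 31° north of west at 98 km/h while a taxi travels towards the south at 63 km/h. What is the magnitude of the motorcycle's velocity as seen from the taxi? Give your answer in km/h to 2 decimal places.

Taking east as x and north as y: motorcycle velocity = (-84.002, 50.474) km/h; taxi velocity = (0.000, -63.000) km/h.
Velocity of motorcycle relative to taxi = (-84.002, 50.474) − (0.000, -63.000) = (-84.002, 113.474) km/h.
Magnitude = |(-84.002, 113.474)| = 141.183 km/h.

141.18 km/h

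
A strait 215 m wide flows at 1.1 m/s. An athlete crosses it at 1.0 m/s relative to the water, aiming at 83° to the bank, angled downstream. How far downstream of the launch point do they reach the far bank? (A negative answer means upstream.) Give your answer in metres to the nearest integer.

265 m

Perpendicular speed = 0.993 m/s; crossing time = 215 / 0.993 = 216.615 s.
Net downstream speed = 1.222 m/s.
Drift = 1.222 × 216.615 = 264.675 m (downstream).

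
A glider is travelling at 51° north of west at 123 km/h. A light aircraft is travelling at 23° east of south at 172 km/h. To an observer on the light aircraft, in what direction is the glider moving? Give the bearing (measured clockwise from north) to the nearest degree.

Taking east as x and north as y: glider velocity = (-77.406, 95.589) km/h; light aircraft velocity = (67.206, -158.327) km/h.
Velocity of glider relative to light aircraft = (-77.406, 95.589) − (67.206, -158.327) = (-144.612, 253.916) km/h.
Bearing = atan2(-144.61, 253.92) = 330.34° clockwise from north.

330°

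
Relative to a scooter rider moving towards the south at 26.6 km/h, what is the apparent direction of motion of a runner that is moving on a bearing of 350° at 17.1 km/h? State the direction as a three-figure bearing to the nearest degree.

356°

Taking east as x and north as y: runner velocity = (-2.969, 16.840) km/h; scooter rider velocity = (0.000, -26.600) km/h.
Velocity of runner relative to scooter rider = (-2.969, 16.840) − (0.000, -26.600) = (-2.969, 43.440) km/h.
Bearing = atan2(-2.97, 43.44) = 356.09° clockwise from north.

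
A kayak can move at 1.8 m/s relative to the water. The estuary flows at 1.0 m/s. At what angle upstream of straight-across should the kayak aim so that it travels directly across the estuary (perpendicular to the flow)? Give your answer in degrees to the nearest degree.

To cancel the current, the upstream component of the kayak's velocity must equal the flow: 1.8 sin θ = 1.0.
sin θ = 1.0 / 1.8 = 0.5556.
θ = arcsin(0.5556) = 33.749°.

34°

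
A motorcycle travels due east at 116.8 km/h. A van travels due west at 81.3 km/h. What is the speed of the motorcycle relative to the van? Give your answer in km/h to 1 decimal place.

Taking east as x and north as y: motorcycle velocity = (116.800, 0.000) km/h; van velocity = (-81.300, 0.000) km/h.
Velocity of motorcycle relative to van = (116.800, 0.000) − (-81.300, 0.000) = (198.100, 0.000) km/h.
Magnitude = |(198.100, 0.000)| = 198.100 km/h.

198.1 km/h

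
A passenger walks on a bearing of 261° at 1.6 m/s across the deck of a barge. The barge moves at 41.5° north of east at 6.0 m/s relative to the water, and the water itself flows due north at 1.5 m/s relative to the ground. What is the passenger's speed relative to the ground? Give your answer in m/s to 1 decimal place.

In east/north components (m/s): passenger relative to barge = (-1.580, -0.250); barge relative to water = (4.494, 3.976); water relative to ground = (0.000, 1.500).
Sum = (2.913, 5.225) m/s.
Speed = |(2.913, 5.225)| = 5.983 m/s.

6.0 m/s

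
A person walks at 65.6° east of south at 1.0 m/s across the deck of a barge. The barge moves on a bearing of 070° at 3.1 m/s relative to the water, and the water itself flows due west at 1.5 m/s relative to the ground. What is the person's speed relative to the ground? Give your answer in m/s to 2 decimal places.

2.41 m/s

In east/north components (m/s): person relative to barge = (0.911, -0.413); barge relative to water = (2.913, 1.060); water relative to ground = (-1.500, 0.000).
Sum = (2.324, 0.647) m/s.
Speed = |(2.324, 0.647)| = 2.412 m/s.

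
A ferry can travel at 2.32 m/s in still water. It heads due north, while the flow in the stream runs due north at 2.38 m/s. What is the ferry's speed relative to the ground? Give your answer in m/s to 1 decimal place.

4.7 m/s

Taking east as x and north as y: velocity relative to the water = (0.000, 2.320) m/s; the water relative to ground = (0.000, 2.380) m/s.
Velocity relative to ground = (0.000, 2.320) + (0.000, 2.380) = (0.000, 4.700) m/s.
Speed = |(0.000, 4.700)| = 4.700 m/s.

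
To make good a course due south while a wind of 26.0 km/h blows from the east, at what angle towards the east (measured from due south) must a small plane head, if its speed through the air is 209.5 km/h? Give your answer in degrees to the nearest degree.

7°

The wind pushes perpendicular to the desired track; the heading must have a component into the wind equal to 26.0 km/h: 209.5 sin θ = 26.0.
sin θ = 0.1241, so θ = 7.129°.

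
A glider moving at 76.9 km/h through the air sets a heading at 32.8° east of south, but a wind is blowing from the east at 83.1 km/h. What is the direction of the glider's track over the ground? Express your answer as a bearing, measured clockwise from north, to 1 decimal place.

212.7°

Taking east as x and north as y: velocity relative to the air = (41.657, -64.640) km/h; the air relative to ground = (-83.100, 0.000) km/h.
Velocity relative to ground = (41.657, -64.640) + (-83.100, 0.000) = (-41.443, -64.640) km/h.
Bearing = atan2(-41.44, -64.64) = 212.67° clockwise from north.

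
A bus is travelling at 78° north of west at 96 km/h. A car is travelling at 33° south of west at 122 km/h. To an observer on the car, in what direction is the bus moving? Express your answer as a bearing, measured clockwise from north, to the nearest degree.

Taking east as x and north as y: bus velocity = (-19.960, 93.902) km/h; car velocity = (-102.318, -66.446) km/h.
Velocity of bus relative to car = (-19.960, 93.902) − (-102.318, -66.446) = (82.358, 160.348) km/h.
Bearing = atan2(82.36, 160.35) = 27.19° clockwise from north.

027°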